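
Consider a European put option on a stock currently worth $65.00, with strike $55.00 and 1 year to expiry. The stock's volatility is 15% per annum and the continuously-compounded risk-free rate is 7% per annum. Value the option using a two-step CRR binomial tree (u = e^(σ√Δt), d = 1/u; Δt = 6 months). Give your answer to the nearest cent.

CRR parameters: u = e^(σ√Δt) = e^(0.15·√0.5) = 1.1119, d = 1/u = 0.8994
Per-period rate: rΔt = 0.07·0.5 = 0.035, so R = e^0.035 = 1.0356
Risk-neutral probability p = (e^0.035 − 0.8994)/(1.1119 − 0.8994) = 0.1363/0.2125 = 0.6411
Terminal stock prices: S_uu = 80.36, S_ud = 65, S_dd = 52.58
Terminal payoffs (K − S): max(-25.36, 0) = 0, max(-10, 0) = 0, max(2.424, 0) = 2.424
Node u (S = 72.27): V_u = e^(−0.035)·[0.6411·0.0000 + 0.3589·0.0000] = 0.0000
Node d (S = 58.46): V_d = e^(−0.035)·[0.6411·0.0000 + 0.3589·2.4242] = 0.8401
Node 0 (S = 65): V_0 = e^(−0.035)·[0.6411·0.0000 + 0.3589·0.8401] = 0.2911

$0.29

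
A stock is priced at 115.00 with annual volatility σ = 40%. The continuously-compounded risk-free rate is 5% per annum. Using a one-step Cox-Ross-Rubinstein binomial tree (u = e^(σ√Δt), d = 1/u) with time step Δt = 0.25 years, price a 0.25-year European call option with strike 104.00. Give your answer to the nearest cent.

17.33

CRR parameters: u = e^(σ√Δt) = e^(0.4·√0.25) = 1.2214, d = 1/u = 0.8187
Per-period rate: rΔt = 0.05·0.25 = 0.0125, so R = e^0.0125 = 1.0126
Risk-neutral probability p = (e^0.0125 − 0.8187)/(1.2214 − 0.8187) = 0.1938/0.4027 = 0.4814
Terminal stock prices: S_u = 140.5, S_d = 94.15
Terminal payoffs (S − K): max(36.46, 0) = 36.46, max(-9.846, 0) = 0
Node 0 (S = 115): V_0 = e^(−0.0125)·[0.4814·36.4613 + 0.5186·0.0000] = 17.3346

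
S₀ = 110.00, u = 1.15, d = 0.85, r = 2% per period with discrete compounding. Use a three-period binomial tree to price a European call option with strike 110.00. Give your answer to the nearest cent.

15.20

Risk-neutral probability p = (1 + 0.02 − 0.85)/(1.15 − 0.85) = 0.1700/0.3000 = 0.5667
Terminal stock prices: S_uuu = 167.3, S_uud = 123.7, S_udd = 91.4, S_ddd = 67.55
Terminal payoffs (S − K): max(57.3, 0) = 57.3, max(13.65, 0) = 13.65, max(-18.6, 0) = 0, max(-42.45, 0) = 0
Node uu (S = 145.5): V_uu = 1/1.02·[0.5667·57.2962 + 0.4333·13.6537] = 37.6319
Node ud (S = 107.5): V_ud = 1/1.02·[0.5667·13.6537 + 0.4333·0.0000] = 7.5854
Node dd (S = 79.47): V_dd = 1/1.02·[0.5667·0.0000 + 0.4333·0.0000] = 0.0000
Node u (S = 126.5): V_u = 1/1.02·[0.5667·37.6319 + 0.4333·7.5854] = 24.1292
Node d (S = 93.5): V_d = 1/1.02·[0.5667·7.5854 + 0.4333·0.0000] = 4.2141
Node 0 (S = 110): V_0 = 1/1.02·[0.5667·24.1292 + 0.4333·4.2141] = 15.1954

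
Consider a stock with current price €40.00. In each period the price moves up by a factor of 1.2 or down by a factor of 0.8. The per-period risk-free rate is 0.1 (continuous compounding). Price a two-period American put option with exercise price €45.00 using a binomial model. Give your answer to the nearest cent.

€5.00

Risk-neutral probability p = (e^0.1 − 0.8)/(1.2 − 0.8) = 0.3052/0.4000 = 0.7629
Terminal stock prices: S_uu = 57.6, S_ud = 38.4, S_dd = 25.6
Terminal payoffs (K − S): max(-12.6, 0) = 0, max(6.6, 0) = 6.6, max(19.4, 0) = 19.4
Node u (S = 48): continuation = e^(−0.1)·[0.7629·0.0000 + 0.2371·6.6000] = 1.4158; exercise value = 0.0000 ≤ continuation, so V_u = 1.4158
Node d (S = 32): continuation = e^(−0.1)·[0.7629·6.6000 + 0.2371·19.4000] = 8.7177; exercise value = 13.0000 > continuation, so V_d = 13.0000 (exercise)
Node 0 (S = 40): continuation = e^(−0.1)·[0.7629·1.4158 + 0.2371·13.0000] = 3.7660; exercise value = 5.0000 > continuation, so V_0 = 5.0000 (exercise)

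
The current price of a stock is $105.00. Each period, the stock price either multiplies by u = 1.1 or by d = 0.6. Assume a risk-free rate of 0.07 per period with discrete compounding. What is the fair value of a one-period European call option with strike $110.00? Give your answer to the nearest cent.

Risk-neutral probability p = (1 + 0.07 − 0.6)/(1.1 − 0.6) = 0.4700/0.5000 = 0.9400
Terminal stock prices: S_u = 115.5, S_d = 63
Terminal payoffs (S − K): max(5.5, 0) = 5.5, max(-47, 0) = 0
Node 0 (S = 105): V_0 = 1/1.07·[0.9400·5.5000 + 0.0600·0.0000] = 4.8318

$4.83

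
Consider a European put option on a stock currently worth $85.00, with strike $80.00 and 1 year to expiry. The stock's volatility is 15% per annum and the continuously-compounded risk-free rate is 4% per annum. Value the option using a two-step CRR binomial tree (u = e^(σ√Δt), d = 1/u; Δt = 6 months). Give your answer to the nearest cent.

$2.01

CRR parameters: u = e^(σ√Δt) = e^(0.15·√0.5) = 1.1119, d = 1/u = 0.8994
Per-period rate: rΔt = 0.04·0.5 = 0.02, so R = e^0.02 = 1.0202
Risk-neutral probability p = (e^0.02 − 0.8994)/(1.1119 − 0.8994) = 0.1208/0.2125 = 0.5686
Terminal stock prices: S_uu = 105.1, S_ud = 85, S_dd = 68.75
Terminal payoffs (K − S): max(-25.09, 0) = 0, max(-5, 0) = 0, max(11.25, 0) = 11.25
Node u (S = 94.51): V_u = e^(−0.02)·[0.5686·0.0000 + 0.4314·0.0000] = 0.0000
Node d (S = 76.45): V_d = e^(−0.02)·[0.5686·0.0000 + 0.4314·11.2471] = 4.7564
Node 0 (S = 85): V_0 = e^(−0.02)·[0.5686·0.0000 + 0.4314·4.7564] = 2.0114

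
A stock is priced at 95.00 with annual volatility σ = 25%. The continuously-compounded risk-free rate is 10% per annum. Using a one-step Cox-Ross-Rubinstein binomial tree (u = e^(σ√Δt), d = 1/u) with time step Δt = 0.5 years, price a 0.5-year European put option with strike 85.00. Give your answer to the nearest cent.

CRR parameters: u = e^(σ√Δt) = e^(0.25·√0.5) = 1.1934, d = 1/u = 0.8380
Per-period rate: rΔt = 0.1·0.5 = 0.05, so R = e^0.05 = 1.0513
Risk-neutral probability p = (e^0.05 − 0.8380)/(1.1934 − 0.8380) = 0.2133/0.3554 = 0.6002
Terminal stock prices: S_u = 113.4, S_d = 79.61
Terminal payoffs (K − S): max(-28.37, 0) = 0, max(5.393, 0) = 5.393
Node 0 (S = 95): V_0 = e^(−0.05)·[0.6002·0.0000 + 0.3998·5.3931] = 2.0511

2.05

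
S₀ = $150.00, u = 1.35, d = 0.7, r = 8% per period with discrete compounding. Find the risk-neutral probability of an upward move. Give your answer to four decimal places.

p = 0.5846

Risk-neutral probability p = (1 + 0.08 − 0.7)/(1.35 − 0.7) = 0.3800/0.6500 = 0.5846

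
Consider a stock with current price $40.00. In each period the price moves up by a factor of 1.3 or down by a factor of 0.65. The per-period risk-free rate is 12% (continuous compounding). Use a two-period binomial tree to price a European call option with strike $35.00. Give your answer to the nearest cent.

$13.84

Risk-neutral probability p = (e^0.12 − 0.65)/(1.3 − 0.65) = 0.4775/0.6500 = 0.7346
Terminal stock prices: S_uu = 67.6, S_ud = 33.8, S_dd = 16.9
Terminal payoffs (S − K): max(32.6, 0) = 32.6, max(-1.2, 0) = 0, max(-18.1, 0) = 0
Node u (S = 52): V_u = e^(−0.12)·[0.7346·32.6000 + 0.2654·0.0000] = 21.2402
Node d (S = 26): V_d = e^(−0.12)·[0.7346·0.0000 + 0.2654·0.0000] = 0.0000
Node 0 (S = 40): V_0 = e^(−0.12)·[0.7346·21.2402 + 0.2654·0.0000] = 13.8389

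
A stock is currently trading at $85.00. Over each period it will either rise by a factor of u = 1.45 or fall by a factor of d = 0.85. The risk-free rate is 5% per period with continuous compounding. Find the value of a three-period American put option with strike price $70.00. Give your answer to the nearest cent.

Risk-neutral probability p = (e^0.05 − 0.85)/(1.45 − 0.85) = 0.2013/0.6000 = 0.3355
Terminal stock prices: S_uuu = 259.1, S_uud = 151.9, S_udd = 89.05, S_ddd = 52.2
Terminal payoffs (K − S): max(-189.1, 0) = 0, max(-81.91, 0) = 0, max(-19.05, 0) = 0, max(17.8, 0) = 17.8
Node uu (S = 178.7): continuation = e^(−0.05)·[0.3355·0.0000 + 0.6645·0.0000] = 0.0000; exercise value = 0.0000 ≤ continuation, so V_uu = 0.0000
Node ud (S = 104.8): continuation = e^(−0.05)·[0.3355·0.0000 + 0.6645·0.0000] = 0.0000; exercise value = 0.0000 ≤ continuation, so V_ud = 0.0000
Node dd (S = 61.41): continuation = e^(−0.05)·[0.3355·0.0000 + 0.6645·17.7994] = 11.2517; exercise value = 8.5875 ≤ continuation, so V_dd = 11.2517
Node u (S = 123.2): continuation = e^(−0.05)·[0.3355·0.0000 + 0.6645·0.0000] = 0.0000; exercise value = 0.0000 ≤ continuation, so V_u = 0.0000
Node d (S = 72.25): continuation = e^(−0.05)·[0.3355·0.0000 + 0.6645·11.2517] = 7.1126; exercise value = 0.0000 ≤ continuation, so V_d = 7.1126
Node 0 (S = 85): continuation = e^(−0.05)·[0.3355·0.0000 + 0.6645·7.1126] = 4.4961; exercise value = 0.0000 ≤ continuation, so V_0 = 4.4961

$4.50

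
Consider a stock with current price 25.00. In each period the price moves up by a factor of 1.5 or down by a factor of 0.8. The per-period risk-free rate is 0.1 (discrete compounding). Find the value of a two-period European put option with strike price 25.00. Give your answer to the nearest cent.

2.43

Risk-neutral probability p = (1 + 0.1 − 0.8)/(1.5 − 0.8) = 0.3000/0.7000 = 0.4286
Terminal stock prices: S_uu = 56.25, S_ud = 30, S_dd = 16
Terminal payoffs (K − S): max(-31.25, 0) = 0, max(-5, 0) = 0, max(9, 0) = 9
Node u (S = 37.5): V_u = 1/1.1·[0.4286·0.0000 + 0.5714·0.0000] = 0.0000
Node d (S = 20): V_d = 1/1.1·[0.4286·0.0000 + 0.5714·9.0000] = 4.6753
Node 0 (S = 25): V_0 = 1/1.1·[0.4286·0.0000 + 0.5714·4.6753] = 2.4287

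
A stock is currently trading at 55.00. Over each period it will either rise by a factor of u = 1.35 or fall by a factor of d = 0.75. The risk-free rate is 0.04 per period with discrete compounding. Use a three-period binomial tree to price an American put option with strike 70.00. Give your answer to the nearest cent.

Risk-neutral probability p = (1 + 0.04 − 0.75)/(1.35 − 0.75) = 0.2900/0.6000 = 0.4833
Terminal stock prices: S_uuu = 135.3, S_uud = 75.18, S_udd = 41.77, S_ddd = 23.2
Terminal payoffs (K − S): max(-65.32, 0) = 0, max(-5.178, 0) = 0, max(28.23, 0) = 28.23, max(46.8, 0) = 46.8
Node uu (S = 100.2): continuation = 1/1.04·[0.4833·0.0000 + 0.5167·0.0000] = 0.0000; exercise value = 0.0000 ≤ continuation, so V_uu = 0.0000
Node ud (S = 55.69): continuation = 1/1.04·[0.4833·0.0000 + 0.5167·28.2344] = 14.0267; exercise value = 14.3125 > continuation, so V_ud = 14.3125 (exercise)
Node dd (S = 30.94): continuation = 1/1.04·[0.4833·28.2344 + 0.5167·46.7969] = 36.3702; exercise value = 39.0625 > continuation, so V_dd = 39.0625 (exercise)
Node u (S = 74.25): continuation = 1/1.04·[0.4833·0.0000 + 0.5167·14.3125] = 7.1104; exercise value = 0.0000 ≤ continuation, so V_u = 7.1104
Node d (S = 41.25): continuation = 1/1.04·[0.4833·14.3125 + 0.5167·39.0625] = 26.0577; exercise value = 28.7500 > continuation, so V_d = 28.7500 (exercise)
Node 0 (S = 55): continuation = 1/1.04·[0.4833·7.1104 + 0.5167·28.7500] = 17.5874; exercise value = 15.0000 ≤ continuation, so V_0 = 17.5874

17.59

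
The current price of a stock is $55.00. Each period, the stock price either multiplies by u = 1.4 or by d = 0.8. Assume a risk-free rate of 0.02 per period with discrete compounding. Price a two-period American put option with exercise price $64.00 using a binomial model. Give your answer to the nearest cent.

$12.95

Risk-neutral probability p = (1 + 0.02 − 0.8)/(1.4 − 0.8) = 0.2200/0.6000 = 0.3667
Terminal stock prices: S_uu = 107.8, S_ud = 61.6, S_dd = 35.2
Terminal payoffs (K − S): max(-43.8, 0) = 0, max(2.4, 0) = 2.4, max(28.8, 0) = 28.8
Node u (S = 77): continuation = 1/1.02·[0.3667·0.0000 + 0.6333·2.4000] = 1.4902; exercise value = 0.0000 ≤ continuation, so V_u = 1.4902
Node d (S = 44): continuation = 1/1.02·[0.3667·2.4000 + 0.6333·28.8000] = 18.7451; exercise value = 20.0000 > continuation, so V_d = 20.0000 (exercise)
Node 0 (S = 55): continuation = 1/1.02·[0.3667·1.4902 + 0.6333·20.0000] = 12.9540; exercise value = 9.0000 ≤ continuation, so V_0 = 12.9540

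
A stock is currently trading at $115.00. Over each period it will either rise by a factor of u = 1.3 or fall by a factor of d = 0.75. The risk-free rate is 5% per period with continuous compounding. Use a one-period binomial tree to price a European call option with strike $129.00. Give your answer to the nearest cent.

$10.68

Risk-neutral probability p = (e^0.05 − 0.75)/(1.3 − 0.75) = 0.3013/0.5500 = 0.5478
Terminal stock prices: S_u = 149.5, S_d = 86.25
Terminal payoffs (S − K): max(20.5, 0) = 20.5, max(-42.75, 0) = 0
Node 0 (S = 115): V_0 = e^(−0.05)·[0.5478·20.5000 + 0.4522·0.0000] = 10.6815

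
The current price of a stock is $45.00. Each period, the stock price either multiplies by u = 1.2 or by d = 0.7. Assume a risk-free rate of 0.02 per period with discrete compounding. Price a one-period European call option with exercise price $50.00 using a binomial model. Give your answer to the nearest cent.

Risk-neutral probability p = (1 + 0.02 − 0.7)/(1.2 − 0.7) = 0.3200/0.5000 = 0.6400
Terminal stock prices: S_u = 54, S_d = 31.5
Terminal payoffs (S − K): max(4, 0) = 4, max(-18.5, 0) = 0
Node 0 (S = 45): V_0 = 1/1.02·[0.6400·4.0000 + 0.3600·0.0000] = 2.5098

$2.51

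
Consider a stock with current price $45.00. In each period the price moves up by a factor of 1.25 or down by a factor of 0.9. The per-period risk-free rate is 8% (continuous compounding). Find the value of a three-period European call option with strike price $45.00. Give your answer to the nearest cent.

$10.64

Risk-neutral probability p = (e^0.08 − 0.9)/(1.25 − 0.9) = 0.1833/0.3500 = 0.5237
Terminal stock prices: S_uuu = 87.89, S_uud = 63.28, S_udd = 45.56, S_ddd = 32.81
Terminal payoffs (S − K): max(42.89, 0) = 42.89, max(18.28, 0) = 18.28, max(0.5625, 0) = 0.5625, max(-12.19, 0) = 0
Node uu (S = 70.31): V_uu = e^(−0.08)·[0.5237·42.8906 + 0.4763·18.2812] = 28.7723
Node ud (S = 50.62): V_ud = e^(−0.08)·[0.5237·18.2812 + 0.4763·0.5625] = 9.0848
Node dd (S = 36.45): V_dd = e^(−0.08)·[0.5237·0.5625 + 0.4763·0.0000] = 0.2719
Node u (S = 56.25): V_u = e^(−0.08)·[0.5237·28.7723 + 0.4763·9.0848] = 17.9035
Node d (S = 40.5): V_d = e^(−0.08)·[0.5237·9.0848 + 0.4763·0.2719] = 4.5113
Node 0 (S = 45): V_0 = e^(−0.08)·[0.5237·17.9035 + 0.4763·4.5113] = 10.6385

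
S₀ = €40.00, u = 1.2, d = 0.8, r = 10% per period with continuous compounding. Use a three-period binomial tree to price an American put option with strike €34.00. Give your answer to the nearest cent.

Risk-neutral probability p = (e^0.1 − 0.8)/(1.2 − 0.8) = 0.3052/0.4000 = 0.7629
Terminal stock prices: S_uuu = 69.12, S_uud = 46.08, S_udd = 30.72, S_ddd = 20.48
Terminal payoffs (K − S): max(-35.12, 0) = 0, max(-12.08, 0) = 0, max(3.28, 0) = 3.28, max(13.52, 0) = 13.52
Node uu (S = 57.6): continuation = e^(−0.1)·[0.7629·0.0000 + 0.2371·0.0000] = 0.0000; exercise value = 0.0000 ≤ continuation, so V_uu = 0.0000
Node ud (S = 38.4): continuation = e^(−0.1)·[0.7629·0.0000 + 0.2371·3.2800] = 0.7036; exercise value = 0.0000 ≤ continuation, so V_ud = 0.7036
Node dd (S = 25.6): continuation = e^(−0.1)·[0.7629·3.2800 + 0.2371·13.5200] = 5.1645; exercise value = 8.4000 > continuation, so V_dd = 8.4000 (exercise)
Node u (S = 48): continuation = e^(−0.1)·[0.7629·0.0000 + 0.2371·0.7036] = 0.1509; exercise value = 0.0000 ≤ continuation, so V_u = 0.1509
Node d (S = 32): continuation = e^(−0.1)·[0.7629·0.7036 + 0.2371·8.4000] = 2.2876; exercise value = 2.0000 ≤ continuation, so V_d = 2.2876
Node 0 (S = 40): continuation = e^(−0.1)·[0.7629·0.1509 + 0.2371·2.2876] = 0.5949; exercise value = 0.0000 ≤ continuation, so V_0 = 0.5949

€0.59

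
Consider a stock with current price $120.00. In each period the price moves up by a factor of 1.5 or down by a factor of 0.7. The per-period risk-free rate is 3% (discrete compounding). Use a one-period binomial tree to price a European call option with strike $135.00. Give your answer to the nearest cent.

Risk-neutral probability p = (1 + 0.03 − 0.7)/(1.5 − 0.7) = 0.3300/0.8000 = 0.4125
Terminal stock prices: S_u = 180, S_d = 84
Terminal payoffs (S − K): max(45, 0) = 45, max(-51, 0) = 0
Node 0 (S = 120): V_0 = 1/1.03·[0.4125·45.0000 + 0.5875·0.0000] = 18.0218

$18.02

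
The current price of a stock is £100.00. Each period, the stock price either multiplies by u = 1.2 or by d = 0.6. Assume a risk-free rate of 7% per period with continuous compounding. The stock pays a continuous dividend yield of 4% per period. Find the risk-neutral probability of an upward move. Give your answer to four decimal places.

Per-period risk-free factor R = e^0.07 = 1.0725; dividend-adjusted growth = e^(0.07−0.04) = 1.0305.
Risk-neutral probability p = (1.0305 − 0.6)/(1.2 − 0.6) = 0.4305/0.6000 = 0.7174

p = 0.7174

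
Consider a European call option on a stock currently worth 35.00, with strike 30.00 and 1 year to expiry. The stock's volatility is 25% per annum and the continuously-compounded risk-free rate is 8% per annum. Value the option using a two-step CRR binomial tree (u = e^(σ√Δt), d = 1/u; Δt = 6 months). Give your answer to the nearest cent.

CRR parameters: u = e^(σ√Δt) = e^(0.25·√0.5) = 1.1934, d = 1/u = 0.8380
Per-period rate: rΔt = 0.08·0.5 = 0.04, so R = e^0.04 = 1.0408
Risk-neutral probability p = (e^0.04 − 0.8380)/(1.1934 − 0.8380) = 0.2028/0.3554 = 0.5708
Terminal stock prices: S_uu = 49.84, S_ud = 35, S_dd = 24.58
Terminal payoffs (S − K): max(19.84, 0) = 19.84, max(5, 0) = 5, max(-5.423, 0) = 0
Node u (S = 41.77): V_u = e^(−0.04)·[0.5708·19.8442 + 0.4292·5.0000] = 12.9441
Node d (S = 29.33): V_d = e^(−0.04)·[0.5708·5.0000 + 0.4292·0.0000] = 2.7419
Node 0 (S = 35): V_0 = e^(−0.04)·[0.5708·12.9441 + 0.4292·2.7419] = 8.2290

8.23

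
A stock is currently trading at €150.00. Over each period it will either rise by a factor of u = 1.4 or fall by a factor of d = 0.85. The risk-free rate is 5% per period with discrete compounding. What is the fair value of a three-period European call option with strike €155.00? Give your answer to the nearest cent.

€31.35

Risk-neutral probability p = (1 + 0.05 − 0.85)/(1.4 − 0.85) = 0.2000/0.5500 = 0.3636
Terminal stock prices: S_uuu = 411.6, S_uud = 249.9, S_udd = 151.7, S_ddd = 92.12
Terminal payoffs (S − K): max(256.6, 0) = 256.6, max(94.9, 0) = 94.9, max(-3.275, 0) = 0, max(-62.88, 0) = 0
Node uu (S = 294): V_uu = 1/1.05·[0.3636·256.6000 + 0.6364·94.9000] = 146.3810
Node ud (S = 178.5): V_ud = 1/1.05·[0.3636·94.9000 + 0.6364·0.0000] = 32.8658
Node dd (S = 108.4): V_dd = 1/1.05·[0.3636·0.0000 + 0.6364·0.0000] = 0.0000
Node u (S = 210): V_u = 1/1.05·[0.3636·146.3810 + 0.6364·32.8658] = 70.6134
Node d (S = 127.5): V_d = 1/1.05·[0.3636·32.8658 + 0.6364·0.0000] = 11.3821
Node 0 (S = 150): V_0 = 1/1.05·[0.3636·70.6134 + 0.6364·11.3821] = 31.3531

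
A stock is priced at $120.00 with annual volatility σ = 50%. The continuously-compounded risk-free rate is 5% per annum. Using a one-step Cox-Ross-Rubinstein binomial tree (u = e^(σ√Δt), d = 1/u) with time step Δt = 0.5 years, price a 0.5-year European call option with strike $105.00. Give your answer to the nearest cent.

CRR parameters: u = e^(σ√Δt) = e^(0.5·√0.5) = 1.4241, d = 1/u = 0.7022
Per-period rate: rΔt = 0.05·0.5 = 0.025, so R = e^0.025 = 1.0253
Risk-neutral probability p = (e^0.025 − 0.7022)/(1.4241 − 0.7022) = 0.3231/0.7219 = 0.4476
Terminal stock prices: S_u = 170.9, S_d = 84.26
Terminal payoffs (S − K): max(65.89, 0) = 65.89, max(-20.74, 0) = 0
Node 0 (S = 120): V_0 = e^(−0.025)·[0.4476·65.8943 + 0.5524·0.0000] = 28.7652

$28.77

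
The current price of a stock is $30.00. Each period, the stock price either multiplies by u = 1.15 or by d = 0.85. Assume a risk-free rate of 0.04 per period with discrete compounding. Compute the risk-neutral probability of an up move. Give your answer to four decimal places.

Risk-neutral probability p = (1 + 0.04 − 0.85)/(1.15 − 0.85) = 0.1900/0.3000 = 0.6333

p = 0.6333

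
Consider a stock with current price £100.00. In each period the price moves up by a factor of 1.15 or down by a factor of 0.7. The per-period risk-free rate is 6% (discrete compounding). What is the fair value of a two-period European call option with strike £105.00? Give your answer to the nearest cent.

£15.52

Risk-neutral probability p = (1 + 0.06 − 0.7)/(1.15 − 0.7) = 0.3600/0.4500 = 0.8000
Terminal stock prices: S_uu = 132.2, S_ud = 80.5, S_dd = 49
Terminal payoffs (S − K): max(27.25, 0) = 27.25, max(-24.5, 0) = 0, max(-56, 0) = 0
Node u (S = 115): V_u = 1/1.06·[0.8000·27.2500 + 0.2000·0.0000] = 20.5660
Node d (S = 70): V_d = 1/1.06·[0.8000·0.0000 + 0.2000·0.0000] = 0.0000
Node 0 (S = 100): V_0 = 1/1.06·[0.8000·20.5660 + 0.2000·0.0000] = 15.5215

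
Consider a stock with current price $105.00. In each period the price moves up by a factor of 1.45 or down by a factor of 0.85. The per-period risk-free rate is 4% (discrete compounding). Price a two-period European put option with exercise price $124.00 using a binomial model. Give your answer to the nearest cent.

Risk-neutral probability p = (1 + 0.04 − 0.85)/(1.45 − 0.85) = 0.1900/0.6000 = 0.3167
Terminal stock prices: S_uu = 220.8, S_ud = 129.4, S_dd = 75.86
Terminal payoffs (K − S): max(-96.76, 0) = 0, max(-5.412, 0) = 0, max(48.14, 0) = 48.14
Node u (S = 152.2): V_u = 1/1.04·[0.3167·0.0000 + 0.6833·0.0000] = 0.0000
Node d (S = 89.25): V_d = 1/1.04·[0.3167·0.0000 + 0.6833·48.1375] = 31.6288
Node 0 (S = 105): V_0 = 1/1.04·[0.3167·0.0000 + 0.6833·31.6288] = 20.7817

$20.78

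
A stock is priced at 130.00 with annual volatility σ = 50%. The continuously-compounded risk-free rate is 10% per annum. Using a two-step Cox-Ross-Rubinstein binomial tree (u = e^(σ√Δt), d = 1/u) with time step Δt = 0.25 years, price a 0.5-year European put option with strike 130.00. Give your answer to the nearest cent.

12.76

CRR parameters: u = e^(σ√Δt) = e^(0.5·√0.25) = 1.2840, d = 1/u = 0.7788
Per-period rate: rΔt = 0.1·0.25 = 0.025, so R = e^0.025 = 1.0253
Risk-neutral probability p = (e^0.025 − 0.7788)/(1.2840 − 0.7788) = 0.2465/0.5052 = 0.4879
Terminal stock prices: S_uu = 214.3, S_ud = 130, S_dd = 78.85
Terminal payoffs (K − S): max(-84.33, 0) = 0, max(0, 0) = 0, max(51.15, 0) = 51.15
Node u (S = 166.9): V_u = e^(−0.025)·[0.4879·0.0000 + 0.5121·0.0000] = 0.0000
Node d (S = 101.2): V_d = e^(−0.025)·[0.4879·0.0000 + 0.5121·51.1510] = 25.5462
Node 0 (S = 130): V_0 = e^(−0.025)·[0.4879·0.0000 + 0.5121·25.5462] = 12.7585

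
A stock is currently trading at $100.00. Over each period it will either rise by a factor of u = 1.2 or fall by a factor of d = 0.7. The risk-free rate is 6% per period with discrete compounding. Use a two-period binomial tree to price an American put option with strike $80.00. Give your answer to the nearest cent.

$2.64

Risk-neutral probability p = (1 + 0.06 − 0.7)/(1.2 − 0.7) = 0.3600/0.5000 = 0.7200
Terminal stock prices: S_uu = 144, S_ud = 84, S_dd = 49
Terminal payoffs (K − S): max(-64, 0) = 0, max(-4, 0) = 0, max(31, 0) = 31
Node u (S = 120): continuation = 1/1.06·[0.7200·0.0000 + 0.2800·0.0000] = 0.0000; exercise value = 0.0000 ≤ continuation, so V_u = 0.0000
Node d (S = 70): continuation = 1/1.06·[0.7200·0.0000 + 0.2800·31.0000] = 8.1887; exercise value = 10.0000 > continuation, so V_d = 10.0000 (exercise)
Node 0 (S = 100): continuation = 1/1.06·[0.7200·0.0000 + 0.2800·10.0000] = 2.6415; exercise value = 0.0000 ≤ continuation, so V_0 = 2.6415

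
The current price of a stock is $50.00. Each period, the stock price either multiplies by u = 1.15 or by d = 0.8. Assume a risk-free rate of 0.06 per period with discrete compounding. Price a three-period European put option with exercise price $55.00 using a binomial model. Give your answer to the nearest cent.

Risk-neutral probability p = (1 + 0.06 − 0.8)/(1.15 − 0.8) = 0.2600/0.3500 = 0.7429
Terminal stock prices: S_uuu = 76.04, S_uud = 52.9, S_udd = 36.8, S_ddd = 25.6
Terminal payoffs (K − S): max(-21.04, 0) = 0, max(2.1, 0) = 2.1, max(18.2, 0) = 18.2, max(29.4, 0) = 29.4
Node uu (S = 66.12): V_uu = 1/1.06·[0.7429·0.0000 + 0.2571·2.1000] = 0.5094
Node ud (S = 46): V_ud = 1/1.06·[0.7429·2.1000 + 0.2571·18.2000] = 5.8868
Node dd (S = 32): V_dd = 1/1.06·[0.7429·18.2000 + 0.2571·29.4000] = 19.8868
Node u (S = 57.5): V_u = 1/1.06·[0.7429·0.5094 + 0.2571·5.8868] = 1.7851
Node d (S = 40): V_d = 1/1.06·[0.7429·5.8868 + 0.2571·19.8868] = 8.9498
Node 0 (S = 50): V_0 = 1/1.06·[0.7429·1.7851 + 0.2571·8.9498] = 3.4221

$3.42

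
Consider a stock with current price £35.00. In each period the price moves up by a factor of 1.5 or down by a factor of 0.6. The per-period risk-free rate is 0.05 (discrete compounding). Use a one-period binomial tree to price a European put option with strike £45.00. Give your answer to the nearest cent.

Risk-neutral probability p = (1 + 0.05 − 0.6)/(1.5 − 0.6) = 0.4500/0.9000 = 0.5000
Terminal stock prices: S_u = 52.5, S_d = 21
Terminal payoffs (K − S): max(-7.5, 0) = 0, max(24, 0) = 24
Node 0 (S = 35): V_0 = 1/1.05·[0.5000·0.0000 + 0.5000·24.0000] = 11.4286

£11.43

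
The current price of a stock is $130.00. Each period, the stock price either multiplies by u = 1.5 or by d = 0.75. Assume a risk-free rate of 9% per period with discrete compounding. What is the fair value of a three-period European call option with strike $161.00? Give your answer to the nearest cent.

$35.17

Risk-neutral probability p = (1 + 0.09 − 0.75)/(1.5 − 0.75) = 0.3400/0.7500 = 0.4533
Terminal stock prices: S_uuu = 438.8, S_uud = 219.4, S_udd = 109.7, S_ddd = 54.84
Terminal payoffs (S − K): max(277.8, 0) = 277.8, max(58.38, 0) = 58.38, max(-51.31, 0) = 0, max(-106.2, 0) = 0
Node uu (S = 292.5): V_uu = 1/1.09·[0.4533·277.7500 + 0.5467·58.3750] = 144.7936
Node ud (S = 146.2): V_ud = 1/1.09·[0.4533·58.3750 + 0.5467·0.0000] = 24.2783
Node dd (S = 73.12): V_dd = 1/1.09·[0.4533·0.0000 + 0.5467·0.0000] = 0.0000
Node u (S = 195): V_u = 1/1.09·[0.4533·144.7936 + 0.5467·24.2783] = 72.3962
Node d (S = 97.5): V_d = 1/1.09·[0.4533·24.2783 + 0.5467·0.0000] = 10.0974
Node 0 (S = 130): V_0 = 1/1.09·[0.4533·72.3962 + 0.5467·10.0974] = 35.1739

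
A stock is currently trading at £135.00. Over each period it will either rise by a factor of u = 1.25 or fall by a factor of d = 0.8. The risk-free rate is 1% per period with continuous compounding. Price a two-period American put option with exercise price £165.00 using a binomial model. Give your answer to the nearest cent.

£37.41

Risk-neutral probability p = (e^0.01 − 0.8)/(1.25 − 0.8) = 0.2101/0.4500 = 0.4668
Terminal stock prices: S_uu = 210.9, S_ud = 135, S_dd = 86.4
Terminal payoffs (K − S): max(-45.94, 0) = 0, max(30, 0) = 30, max(78.6, 0) = 78.6
Node u (S = 168.8): continuation = e^(−0.01)·[0.4668·0.0000 + 0.5332·30.0000] = 15.8375; exercise value = 0.0000 ≤ continuation, so V_u = 15.8375
Node d (S = 108): continuation = e^(−0.01)·[0.4668·30.0000 + 0.5332·78.6000] = 55.3582; exercise value = 57.0000 > continuation, so V_d = 57.0000 (exercise)
Node 0 (S = 135): continuation = e^(−0.01)·[0.4668·15.8375 + 0.5332·57.0000] = 37.4103; exercise value = 30.0000 ≤ continuation, so V_0 = 37.4103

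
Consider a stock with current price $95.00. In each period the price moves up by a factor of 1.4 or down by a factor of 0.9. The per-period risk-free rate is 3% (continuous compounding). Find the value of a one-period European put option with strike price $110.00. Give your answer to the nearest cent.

Risk-neutral probability p = (e^0.03 − 0.9)/(1.4 − 0.9) = 0.1305/0.5000 = 0.2609
Terminal stock prices: S_u = 133, S_d = 85.5
Terminal payoffs (K − S): max(-23, 0) = 0, max(24.5, 0) = 24.5
Node 0 (S = 95): V_0 = e^(−0.03)·[0.2609·0.0000 + 0.7391·24.5000] = 17.5726

$17.57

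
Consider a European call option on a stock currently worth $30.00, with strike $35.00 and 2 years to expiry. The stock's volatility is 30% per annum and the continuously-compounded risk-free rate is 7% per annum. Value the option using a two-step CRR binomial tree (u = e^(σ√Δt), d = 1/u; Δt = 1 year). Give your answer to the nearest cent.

CRR parameters: u = e^(σ√Δt) = e^(0.3·√1) = 1.3499, d = 1/u = 0.7408
Per-period rate: rΔt = 0.07·1 = 0.07, so R = e^0.07 = 1.0725
Risk-neutral probability p = (e^0.07 − 0.7408)/(1.3499 − 0.7408) = 0.3317/0.6090 = 0.5446
Terminal stock prices: S_uu = 54.66, S_ud = 30, S_dd = 16.46
Terminal payoffs (S − K): max(19.66, 0) = 19.66, max(-5, 0) = 0, max(-18.54, 0) = 0
Node u (S = 40.5): V_u = e^(−0.07)·[0.5446·19.6636 + 0.4554·0.0000] = 9.9850
Node d (S = 22.22): V_d = e^(−0.07)·[0.5446·0.0000 + 0.4554·0.0000] = 0.0000
Node 0 (S = 30): V_0 = e^(−0.07)·[0.5446·9.9850 + 0.4554·0.0000] = 5.0703

$5.07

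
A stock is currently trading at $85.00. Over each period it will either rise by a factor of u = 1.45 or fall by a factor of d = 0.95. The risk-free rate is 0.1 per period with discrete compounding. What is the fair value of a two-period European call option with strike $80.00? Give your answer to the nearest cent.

Risk-neutral probability p = (1 + 0.1 − 0.95)/(1.45 − 0.95) = 0.1500/0.5000 = 0.3000
Terminal stock prices: S_uu = 178.7, S_ud = 117.1, S_dd = 76.71
Terminal payoffs (S − K): max(98.71, 0) = 98.71, max(37.09, 0) = 37.09, max(-3.288, 0) = 0
Node u (S = 123.2): V_u = 1/1.1·[0.3000·98.7125 + 0.7000·37.0875] = 50.5227
Node d (S = 80.75): V_d = 1/1.1·[0.3000·37.0875 + 0.7000·0.0000] = 10.1148
Node 0 (S = 85): V_0 = 1/1.1·[0.3000·50.5227 + 0.7000·10.1148] = 20.2156

$20.22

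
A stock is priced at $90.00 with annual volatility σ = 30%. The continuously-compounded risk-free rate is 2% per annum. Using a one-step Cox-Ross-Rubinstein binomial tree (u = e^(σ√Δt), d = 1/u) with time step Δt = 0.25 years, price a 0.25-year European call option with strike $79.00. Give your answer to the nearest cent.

$12.19

CRR parameters: u = e^(σ√Δt) = e^(0.3·√0.25) = 1.1618, d = 1/u = 0.8607
Per-period rate: rΔt = 0.02·0.25 = 0.005, so R = e^0.005 = 1.0050
Risk-neutral probability p = (e^0.005 − 0.8607)/(1.1618 − 0.8607) = 0.1443/0.3011 = 0.4792
Terminal stock prices: S_u = 104.6, S_d = 77.46
Terminal payoffs (S − K): max(25.57, 0) = 25.57, max(-1.536, 0) = 0
Node 0 (S = 90): V_0 = e^(−0.005)·[0.4792·25.5651 + 0.5208·0.0000] = 12.1901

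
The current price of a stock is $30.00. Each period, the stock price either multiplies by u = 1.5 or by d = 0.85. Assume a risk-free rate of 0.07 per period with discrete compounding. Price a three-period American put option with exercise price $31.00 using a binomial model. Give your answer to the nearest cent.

Risk-neutral probability p = (1 + 0.07 − 0.85)/(1.5 − 0.85) = 0.2200/0.6500 = 0.3385
Terminal stock prices: S_uuu = 101.2, S_uud = 57.38, S_udd = 32.51, S_ddd = 18.42
Terminal payoffs (K − S): max(-70.25, 0) = 0, max(-26.38, 0) = 0, max(-1.512, 0) = 0, max(12.58, 0) = 12.58
Node uu (S = 67.5): continuation = 1/1.07·[0.3385·0.0000 + 0.6615·0.0000] = 0.0000; exercise value = 0.0000 ≤ continuation, so V_uu = 0.0000
Node ud (S = 38.25): continuation = 1/1.07·[0.3385·0.0000 + 0.6615·0.0000] = 0.0000; exercise value = 0.0000 ≤ continuation, so V_ud = 0.0000
Node dd (S = 21.67): continuation = 1/1.07·[0.3385·0.0000 + 0.6615·12.5763] = 7.7754; exercise value = 9.3250 > continuation, so V_dd = 9.3250 (exercise)
Node u (S = 45): continuation = 1/1.07·[0.3385·0.0000 + 0.6615·0.0000] = 0.0000; exercise value = 0.0000 ≤ continuation, so V_u = 0.0000
Node d (S = 25.5): continuation = 1/1.07·[0.3385·0.0000 + 0.6615·9.3250] = 5.7653; exercise value = 5.5000 ≤ continuation, so V_d = 5.7653
Node 0 (S = 30): continuation = 1/1.07·[0.3385·0.0000 + 0.6615·5.7653] = 3.5644; exercise value = 1.0000 ≤ continuation, so V_0 = 3.5644

$3.56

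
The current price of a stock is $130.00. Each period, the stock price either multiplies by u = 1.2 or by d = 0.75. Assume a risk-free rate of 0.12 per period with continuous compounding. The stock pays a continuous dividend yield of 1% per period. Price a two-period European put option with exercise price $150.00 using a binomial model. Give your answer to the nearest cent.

Per-period risk-free factor R = e^0.12 = 1.1275; dividend-adjusted growth = e^(0.12−0.01) = 1.1163.
Risk-neutral probability p = (1.1163 − 0.75)/(1.2 − 0.75) = 0.3663/0.4500 = 0.8140
Terminal stock prices: S_uu = 187.2, S_ud = 117, S_dd = 73.12
Terminal payoffs (K − S): max(-37.2, 0) = 0, max(33, 0) = 33, max(76.88, 0) = 76.88
Node u (S = 156): V_u = e^(−0.12)·[0.8140·0.0000 + 0.1860·33.0000] = 5.4453
Node d (S = 97.5): V_d = e^(−0.12)·[0.8140·33.0000 + 0.1860·76.8750] = 36.5082
Node 0 (S = 130): V_0 = e^(−0.12)·[0.8140·5.4453 + 0.1860·36.5082] = 9.9553

$9.96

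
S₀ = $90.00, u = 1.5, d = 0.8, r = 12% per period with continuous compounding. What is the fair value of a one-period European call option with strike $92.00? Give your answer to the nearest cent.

Risk-neutral probability p = (e^0.12 − 0.8)/(1.5 − 0.8) = 0.3275/0.7000 = 0.4679
Terminal stock prices: S_u = 135, S_d = 72
Terminal payoffs (S − K): max(43, 0) = 43, max(-20, 0) = 0
Node 0 (S = 90): V_0 = e^(−0.12)·[0.4679·43.0000 + 0.5321·0.0000] = 17.8428

$17.84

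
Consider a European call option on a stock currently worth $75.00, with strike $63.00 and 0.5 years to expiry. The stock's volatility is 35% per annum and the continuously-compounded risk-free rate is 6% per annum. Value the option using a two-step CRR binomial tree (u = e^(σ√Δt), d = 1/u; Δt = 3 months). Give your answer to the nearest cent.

$16.33

CRR parameters: u = e^(σ√Δt) = e^(0.35·√0.25) = 1.1912, d = 1/u = 0.8395
Per-period rate: rΔt = 0.06·0.25 = 0.015, so R = e^0.015 = 1.0151
Risk-neutral probability p = (e^0.015 − 0.8395)/(1.1912 − 0.8395) = 0.1757/0.3518 = 0.4993
Terminal stock prices: S_uu = 106.4, S_ud = 75, S_dd = 52.85
Terminal payoffs (S − K): max(43.43, 0) = 43.43, max(12, 0) = 12, max(-10.15, 0) = 0
Node u (S = 89.34): V_u = e^(−0.015)·[0.4993·43.4301 + 0.5007·12.0000] = 27.2814
Node d (S = 62.96): V_d = e^(−0.015)·[0.4993·12.0000 + 0.5007·0.0000] = 5.9027
Node 0 (S = 75): V_0 = e^(−0.015)·[0.4993·27.2814 + 0.5007·5.9027] = 16.3307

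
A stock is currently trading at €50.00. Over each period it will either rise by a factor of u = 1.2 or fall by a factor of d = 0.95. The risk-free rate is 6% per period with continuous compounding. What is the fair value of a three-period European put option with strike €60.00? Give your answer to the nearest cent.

€4.42

Risk-neutral probability p = (e^0.06 − 0.95)/(1.2 − 0.95) = 0.1118/0.2500 = 0.4473
Terminal stock prices: S_uuu = 86.4, S_uud = 68.4, S_udd = 54.15, S_ddd = 42.87
Terminal payoffs (K − S): max(-26.4, 0) = 0, max(-8.4, 0) = 0, max(5.85, 0) = 5.85, max(17.13, 0) = 17.13
Node uu (S = 72): V_uu = e^(−0.06)·[0.4473·0.0000 + 0.5527·0.0000] = 0.0000
Node ud (S = 57): V_ud = e^(−0.06)·[0.4473·0.0000 + 0.5527·5.8500] = 3.0447
Node dd (S = 45.12): V_dd = e^(−0.06)·[0.4473·5.8500 + 0.5527·17.1313] = 11.3809
Node u (S = 60): V_u = e^(−0.06)·[0.4473·0.0000 + 0.5527·3.0447] = 1.5847
Node d (S = 47.5): V_d = e^(−0.06)·[0.4473·3.0447 + 0.5527·11.3809] = 7.2061
Node 0 (S = 50): V_0 = e^(−0.06)·[0.4473·1.5847 + 0.5527·7.2061] = 4.4182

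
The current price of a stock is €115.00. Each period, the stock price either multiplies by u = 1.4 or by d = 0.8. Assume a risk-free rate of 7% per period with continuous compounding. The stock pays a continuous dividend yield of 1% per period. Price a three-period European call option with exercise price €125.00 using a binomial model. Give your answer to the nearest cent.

€27.28

Per-period risk-free factor R = e^0.07 = 1.0725; dividend-adjusted growth = e^(0.07−0.01) = 1.0618.
Risk-neutral probability p = (1.0618 − 0.8)/(1.4 − 0.8) = 0.2618/0.6000 = 0.4364
Terminal stock prices: S_uuu = 315.6, S_uud = 180.3, S_udd = 103, S_ddd = 58.88
Terminal payoffs (S − K): max(190.6, 0) = 190.6, max(55.32, 0) = 55.32, max(-21.96, 0) = 0, max(-66.12, 0) = 0
Node uu (S = 225.4): V_uu = e^(−0.07)·[0.4364·190.5600 + 0.5636·55.3200] = 106.6080
Node ud (S = 128.8): V_ud = e^(−0.07)·[0.4364·55.3200 + 0.5636·0.0000] = 22.5092
Node dd (S = 73.6): V_dd = e^(−0.07)·[0.4364·0.0000 + 0.5636·0.0000] = 0.0000
Node u (S = 161): V_u = e^(−0.07)·[0.4364·106.6080 + 0.5636·22.5092] = 55.2065
Node d (S = 92): V_d = e^(−0.07)·[0.4364·22.5092 + 0.5636·0.0000] = 9.1588
Node 0 (S = 115): V_0 = e^(−0.07)·[0.4364·55.2065 + 0.5636·9.1588] = 27.2760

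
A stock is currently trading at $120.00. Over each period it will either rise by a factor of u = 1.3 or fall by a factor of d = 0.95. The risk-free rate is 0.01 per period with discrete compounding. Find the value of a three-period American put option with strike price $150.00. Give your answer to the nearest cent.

Risk-neutral probability p = (1 + 0.01 − 0.95)/(1.3 − 0.95) = 0.0600/0.3500 = 0.1714
Terminal stock prices: S_uuu = 263.6, S_uud = 192.7, S_udd = 140.8, S_ddd = 102.9
Terminal payoffs (K − S): max(-113.6, 0) = 0, max(-42.66, 0) = 0, max(9.21, 0) = 9.21, max(47.12, 0) = 47.12
Node uu (S = 202.8): continuation = 1/1.01·[0.1714·0.0000 + 0.8286·0.0000] = 0.0000; exercise value = 0.0000 ≤ continuation, so V_uu = 0.0000
Node ud (S = 148.2): continuation = 1/1.01·[0.1714·0.0000 + 0.8286·9.2100] = 7.5556; exercise value = 1.8000 ≤ continuation, so V_ud = 7.5556
Node dd (S = 108.3): continuation = 1/1.01·[0.1714·9.2100 + 0.8286·47.1150] = 40.2149; exercise value = 41.7000 > continuation, so V_dd = 41.7000 (exercise)
Node u (S = 156): continuation = 1/1.01·[0.1714·0.0000 + 0.8286·7.5556] = 6.1984; exercise value = 0.0000 ≤ continuation, so V_u = 6.1984
Node d (S = 114): continuation = 1/1.01·[0.1714·7.5556 + 0.8286·41.7000] = 35.4918; exercise value = 36.0000 > continuation, so V_d = 36.0000 (exercise)
Node 0 (S = 120): continuation = 1/1.01·[0.1714·6.1984 + 0.8286·36.0000] = 30.5853; exercise value = 30.0000 ≤ continuation, so V_0 = 30.5853

$30.59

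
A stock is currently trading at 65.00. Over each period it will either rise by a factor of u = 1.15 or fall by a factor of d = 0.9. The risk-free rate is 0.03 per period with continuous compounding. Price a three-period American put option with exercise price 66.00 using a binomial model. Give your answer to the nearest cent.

4.07

Risk-neutral probability p = (e^0.03 − 0.9)/(1.15 − 0.9) = 0.1305/0.2500 = 0.5218
Terminal stock prices: S_uuu = 98.86, S_uud = 77.37, S_udd = 60.55, S_ddd = 47.39
Terminal payoffs (K − S): max(-32.86, 0) = 0, max(-11.37, 0) = 0, max(5.452, 0) = 5.452, max(18.61, 0) = 18.61
Node uu (S = 85.96): continuation = e^(−0.03)·[0.5218·0.0000 + 0.4782·0.0000] = 0.0000; exercise value = 0.0000 ≤ continuation, so V_uu = 0.0000
Node ud (S = 67.28): continuation = e^(−0.03)·[0.5218·0.0000 + 0.4782·5.4525] = 2.5302; exercise value = 0.0000 ≤ continuation, so V_ud = 2.5302
Node dd (S = 52.65): continuation = e^(−0.03)·[0.5218·5.4525 + 0.4782·18.6150] = 11.3994; exercise value = 13.3500 > continuation, so V_dd = 13.3500 (exercise)
Node u (S = 74.75): continuation = e^(−0.03)·[0.5218·0.0000 + 0.4782·2.5302] = 1.1742; exercise value = 0.0000 ≤ continuation, so V_u = 1.1742
Node d (S = 58.5): continuation = e^(−0.03)·[0.5218·2.5302 + 0.4782·13.3500] = 7.4764; exercise value = 7.5000 > continuation, so V_d = 7.5000 (exercise)
Node 0 (S = 65): continuation = e^(−0.03)·[0.5218·1.1742 + 0.4782·7.5000] = 4.0750; exercise value = 1.0000 ≤ continuation, so V_0 = 4.0750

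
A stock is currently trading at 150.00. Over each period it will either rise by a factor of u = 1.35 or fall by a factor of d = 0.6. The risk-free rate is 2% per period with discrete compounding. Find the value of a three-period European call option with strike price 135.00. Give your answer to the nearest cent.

Risk-neutral probability p = (1 + 0.02 − 0.6)/(1.35 − 0.6) = 0.4200/0.7500 = 0.5600
Terminal stock prices: S_uuu = 369.1, S_uud = 164, S_udd = 72.9, S_ddd = 32.4
Terminal payoffs (S − K): max(234.1, 0) = 234.1, max(29.03, 0) = 29.03, max(-62.1, 0) = 0, max(-102.6, 0) = 0
Node uu (S = 273.4): V_uu = 1/1.02·[0.5600·234.0563 + 0.4400·29.0250] = 141.0221
Node ud (S = 121.5): V_ud = 1/1.02·[0.5600·29.0250 + 0.4400·0.0000] = 15.9353
Node dd (S = 54): V_dd = 1/1.02·[0.5600·0.0000 + 0.4400·0.0000] = 0.0000
Node u (S = 202.5): V_u = 1/1.02·[0.5600·141.0221 + 0.4400·15.9353] = 84.2979
Node d (S = 90): V_d = 1/1.02·[0.5600·15.9353 + 0.4400·0.0000] = 8.7488
Node 0 (S = 150): V_0 = 1/1.02·[0.5600·84.2979 + 0.4400·8.7488] = 50.0552

50.06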